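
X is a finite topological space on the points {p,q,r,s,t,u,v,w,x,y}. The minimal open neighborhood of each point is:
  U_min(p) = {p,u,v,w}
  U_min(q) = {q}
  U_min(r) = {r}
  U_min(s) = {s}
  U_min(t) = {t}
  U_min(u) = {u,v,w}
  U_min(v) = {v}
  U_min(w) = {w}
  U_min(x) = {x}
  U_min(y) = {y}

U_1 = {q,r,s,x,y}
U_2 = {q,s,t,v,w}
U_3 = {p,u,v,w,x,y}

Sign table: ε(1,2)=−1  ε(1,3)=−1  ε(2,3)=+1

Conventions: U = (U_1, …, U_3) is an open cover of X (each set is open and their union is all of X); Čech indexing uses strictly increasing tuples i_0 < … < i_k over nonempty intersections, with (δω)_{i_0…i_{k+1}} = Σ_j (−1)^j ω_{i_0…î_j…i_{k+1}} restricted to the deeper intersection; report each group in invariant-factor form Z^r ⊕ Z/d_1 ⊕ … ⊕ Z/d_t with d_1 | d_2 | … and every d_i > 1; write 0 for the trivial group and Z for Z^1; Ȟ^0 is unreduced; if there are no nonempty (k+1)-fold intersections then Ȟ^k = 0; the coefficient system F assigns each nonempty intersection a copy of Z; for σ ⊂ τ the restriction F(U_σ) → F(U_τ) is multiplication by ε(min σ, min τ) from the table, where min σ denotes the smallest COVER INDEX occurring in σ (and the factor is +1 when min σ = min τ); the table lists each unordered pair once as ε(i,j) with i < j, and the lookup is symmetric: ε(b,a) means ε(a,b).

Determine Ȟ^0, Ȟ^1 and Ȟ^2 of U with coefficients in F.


nerve simplices:
  U12={q,s} U13={x,y} U23={v,w}
C dims 3,3; δ0: rk 2, SNF 1^2
degree 0: 3−2−0 = 1 → Ȟ^0 ≅ Z
degree 1: 3−0−2 = 1 → Ȟ^1 ≅ Z
degree 2: 0−0−0 = 0 → Ȟ^2 ≅ 0

Ȟ^0(U;F) ≅ Z, Ȟ^1(U;F) ≅ Z and Ȟ^2(U;F) ≅ 0


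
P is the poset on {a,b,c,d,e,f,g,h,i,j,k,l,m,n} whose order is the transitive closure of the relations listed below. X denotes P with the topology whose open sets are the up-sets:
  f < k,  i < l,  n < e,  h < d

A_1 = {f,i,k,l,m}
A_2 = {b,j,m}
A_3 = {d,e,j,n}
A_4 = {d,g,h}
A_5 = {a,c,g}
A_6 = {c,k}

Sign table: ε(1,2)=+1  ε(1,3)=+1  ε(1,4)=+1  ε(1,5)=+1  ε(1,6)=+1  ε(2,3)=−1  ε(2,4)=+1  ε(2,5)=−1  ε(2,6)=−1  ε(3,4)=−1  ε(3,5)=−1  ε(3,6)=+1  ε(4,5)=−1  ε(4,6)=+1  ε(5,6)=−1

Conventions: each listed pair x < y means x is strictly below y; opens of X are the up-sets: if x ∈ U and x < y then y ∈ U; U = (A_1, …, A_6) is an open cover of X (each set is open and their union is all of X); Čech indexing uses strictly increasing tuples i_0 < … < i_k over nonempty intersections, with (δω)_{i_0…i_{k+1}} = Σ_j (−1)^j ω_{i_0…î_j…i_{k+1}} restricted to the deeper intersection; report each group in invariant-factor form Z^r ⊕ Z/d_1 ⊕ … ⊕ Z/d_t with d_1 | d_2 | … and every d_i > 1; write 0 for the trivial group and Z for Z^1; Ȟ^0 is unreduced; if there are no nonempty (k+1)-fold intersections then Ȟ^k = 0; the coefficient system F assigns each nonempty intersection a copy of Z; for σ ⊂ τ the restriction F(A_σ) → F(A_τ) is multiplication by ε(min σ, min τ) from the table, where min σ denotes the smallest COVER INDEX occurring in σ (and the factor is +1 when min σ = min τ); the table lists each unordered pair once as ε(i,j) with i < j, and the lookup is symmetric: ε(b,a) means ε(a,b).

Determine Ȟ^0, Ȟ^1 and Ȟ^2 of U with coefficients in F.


nonempty overlaps:
  A12={m} A16={k} A23={j} A34={d} A45={g} A56={c}
C dims 6,6; δ0: rk 5, SNF 1^5
degree 0: 6−5−0 = 1 → Ȟ^0 ≅ Z
degree 1: 6−0−5 = 1 → Ȟ^1 ≅ Z
degree 2: 0−0−0 = 0 → Ȟ^2 ≅ 0

Ȟ^0 = Z,  Ȟ^1 = Z,  Ȟ^2 = 0


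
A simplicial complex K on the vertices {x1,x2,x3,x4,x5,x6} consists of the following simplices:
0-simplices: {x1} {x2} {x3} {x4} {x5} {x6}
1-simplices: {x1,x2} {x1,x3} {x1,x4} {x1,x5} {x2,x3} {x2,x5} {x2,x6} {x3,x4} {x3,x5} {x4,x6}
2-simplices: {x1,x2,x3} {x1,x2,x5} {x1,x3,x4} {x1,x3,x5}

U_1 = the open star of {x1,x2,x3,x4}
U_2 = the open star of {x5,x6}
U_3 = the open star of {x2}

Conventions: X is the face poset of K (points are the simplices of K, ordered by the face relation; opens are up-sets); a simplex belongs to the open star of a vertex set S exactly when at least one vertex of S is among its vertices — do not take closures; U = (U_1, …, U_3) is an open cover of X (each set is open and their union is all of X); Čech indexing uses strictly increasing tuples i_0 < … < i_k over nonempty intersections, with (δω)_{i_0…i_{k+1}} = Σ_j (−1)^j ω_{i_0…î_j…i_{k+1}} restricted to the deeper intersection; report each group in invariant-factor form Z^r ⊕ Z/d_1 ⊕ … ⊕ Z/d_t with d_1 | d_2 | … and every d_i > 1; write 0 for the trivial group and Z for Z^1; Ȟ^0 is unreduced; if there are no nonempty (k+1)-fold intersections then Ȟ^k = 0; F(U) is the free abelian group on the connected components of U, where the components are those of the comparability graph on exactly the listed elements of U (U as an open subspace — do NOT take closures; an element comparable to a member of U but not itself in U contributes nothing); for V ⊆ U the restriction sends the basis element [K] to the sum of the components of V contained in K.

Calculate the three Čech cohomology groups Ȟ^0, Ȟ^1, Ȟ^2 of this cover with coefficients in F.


Ȟ^0 ≅ Z, Ȟ^1 ≅ Z, Ȟ^2 ≅ 0

nonempty intersections:
  U1={{x1},{x2},{x3},{x4},{x1,x2},{x1,x3},{x1,x4},{x1,x5},{x2,x3},{x2,x5},{x2,x6},{x3,x4},{x3,x5},{x4,x6},{x1,x2,x3},{x1,x2,x5},{x1,x3,x4},{x1,x3,x5}} U2={{x5},{x6},{x1,x5},{x2,x5},{x2,x6},{x3,x5},{x4,x6},{x1,x2,x5},{x1,x3,x5}} U3={{x2},{x1,x2},{x2,x3},{x2,x5},{x2,x6},{x1,x2,x3},{x1,x2,x5}}
  U12={{x1,x5},{x2,x5},{x2,x6},{x3,x5},{x4,x6},{x1,x2,x5},{x1,x3,x5}} U13={{x2},{x1,x2},{x2,x3},{x2,x5},{x2,x6},{x1,x2,x3},{x1,x2,x5}} U23={{x2,x5},{x2,x6},{x1,x2,x5}}
  U123={{x2,x5},{x2,x6},{x1,x2,x5}}
components per intersection:
  U1: {{x1},{x2},{x3},{x4},{x1,x2},{x1,x3},{x1,x4},{x1,x5},{x2,x3},{x2,x5},{x2,x6},{x3,x4},{x3,x5},{x4,x6},{x1,x2,x3},{x1,x2,x5},{x1,x3,x4},{x1,x3,x5}}
  U2: {{x5},{x1,x5},{x2,x5},{x3,x5},{x1,x2,x5},{x1,x3,x5}} {{x6},{x2,x6},{x4,x6}}
  U3: {{x2},{x1,x2},{x2,x3},{x2,x5},{x2,x6},{x1,x2,x3},{x1,x2,x5}}
  U12: {{x1,x5},{x2,x5},{x3,x5},{x1,x2,x5},{x1,x3,x5}} {{x2,x6}} {{x4,x6}}
  U13: {{x2},{x1,x2},{x2,x3},{x2,x5},{x2,x6},{x1,x2,x3},{x1,x2,x5}}
  U23: {{x2,x5},{x1,x2,x5}} {{x2,x6}}
  U123: {{x2,x5},{x1,x2,x5}} {{x2,x6}}
C dims 4,6,2; δ0: rk 3, SNF 1^3; δ1: rk 2, SNF 1^2
Ȟ^0: (4−3)−0=1 ⇒ Z
Ȟ^1: (6−2)−3=1 ⇒ Z
Ȟ^2: (2−0)−2=0 ⇒ 0


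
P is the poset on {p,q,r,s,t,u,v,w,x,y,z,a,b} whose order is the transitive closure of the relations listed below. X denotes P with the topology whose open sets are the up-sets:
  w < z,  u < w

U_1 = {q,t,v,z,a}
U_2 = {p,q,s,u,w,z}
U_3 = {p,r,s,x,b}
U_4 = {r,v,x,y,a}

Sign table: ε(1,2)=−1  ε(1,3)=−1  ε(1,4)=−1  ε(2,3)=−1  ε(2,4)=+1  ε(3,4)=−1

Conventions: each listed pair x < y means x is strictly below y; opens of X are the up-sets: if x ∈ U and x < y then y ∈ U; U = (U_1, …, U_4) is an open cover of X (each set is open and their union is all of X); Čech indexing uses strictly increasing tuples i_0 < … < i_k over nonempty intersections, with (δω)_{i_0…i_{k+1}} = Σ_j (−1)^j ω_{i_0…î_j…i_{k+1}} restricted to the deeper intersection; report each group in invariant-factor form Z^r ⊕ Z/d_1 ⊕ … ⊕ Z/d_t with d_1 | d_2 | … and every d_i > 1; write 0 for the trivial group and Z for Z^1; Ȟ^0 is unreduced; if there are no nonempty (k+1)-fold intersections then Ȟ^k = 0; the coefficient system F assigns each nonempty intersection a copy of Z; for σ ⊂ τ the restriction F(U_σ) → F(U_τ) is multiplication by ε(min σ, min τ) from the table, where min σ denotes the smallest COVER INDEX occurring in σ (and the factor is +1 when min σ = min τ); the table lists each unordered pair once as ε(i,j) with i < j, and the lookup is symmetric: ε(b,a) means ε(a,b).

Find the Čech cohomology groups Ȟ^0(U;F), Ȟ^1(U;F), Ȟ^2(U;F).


Ȟ^0(U;F) ≅ Z, Ȟ^1(U;F) ≅ Z and Ȟ^2(U;F) ≅ 0

nonempty overlaps:
  U12={q,z} U14={v,a} U23={p,s} U34={r,x}
C dims 4,4; δ0: rk 3, SNF 1^3
degree 0: 4−3−0 = 1 → Ȟ^0 ≅ Z
degree 1: 4−0−3 = 1 → Ȟ^1 ≅ Z
degree 2: 0−0−0 = 0 → Ȟ^2 ≅ 0


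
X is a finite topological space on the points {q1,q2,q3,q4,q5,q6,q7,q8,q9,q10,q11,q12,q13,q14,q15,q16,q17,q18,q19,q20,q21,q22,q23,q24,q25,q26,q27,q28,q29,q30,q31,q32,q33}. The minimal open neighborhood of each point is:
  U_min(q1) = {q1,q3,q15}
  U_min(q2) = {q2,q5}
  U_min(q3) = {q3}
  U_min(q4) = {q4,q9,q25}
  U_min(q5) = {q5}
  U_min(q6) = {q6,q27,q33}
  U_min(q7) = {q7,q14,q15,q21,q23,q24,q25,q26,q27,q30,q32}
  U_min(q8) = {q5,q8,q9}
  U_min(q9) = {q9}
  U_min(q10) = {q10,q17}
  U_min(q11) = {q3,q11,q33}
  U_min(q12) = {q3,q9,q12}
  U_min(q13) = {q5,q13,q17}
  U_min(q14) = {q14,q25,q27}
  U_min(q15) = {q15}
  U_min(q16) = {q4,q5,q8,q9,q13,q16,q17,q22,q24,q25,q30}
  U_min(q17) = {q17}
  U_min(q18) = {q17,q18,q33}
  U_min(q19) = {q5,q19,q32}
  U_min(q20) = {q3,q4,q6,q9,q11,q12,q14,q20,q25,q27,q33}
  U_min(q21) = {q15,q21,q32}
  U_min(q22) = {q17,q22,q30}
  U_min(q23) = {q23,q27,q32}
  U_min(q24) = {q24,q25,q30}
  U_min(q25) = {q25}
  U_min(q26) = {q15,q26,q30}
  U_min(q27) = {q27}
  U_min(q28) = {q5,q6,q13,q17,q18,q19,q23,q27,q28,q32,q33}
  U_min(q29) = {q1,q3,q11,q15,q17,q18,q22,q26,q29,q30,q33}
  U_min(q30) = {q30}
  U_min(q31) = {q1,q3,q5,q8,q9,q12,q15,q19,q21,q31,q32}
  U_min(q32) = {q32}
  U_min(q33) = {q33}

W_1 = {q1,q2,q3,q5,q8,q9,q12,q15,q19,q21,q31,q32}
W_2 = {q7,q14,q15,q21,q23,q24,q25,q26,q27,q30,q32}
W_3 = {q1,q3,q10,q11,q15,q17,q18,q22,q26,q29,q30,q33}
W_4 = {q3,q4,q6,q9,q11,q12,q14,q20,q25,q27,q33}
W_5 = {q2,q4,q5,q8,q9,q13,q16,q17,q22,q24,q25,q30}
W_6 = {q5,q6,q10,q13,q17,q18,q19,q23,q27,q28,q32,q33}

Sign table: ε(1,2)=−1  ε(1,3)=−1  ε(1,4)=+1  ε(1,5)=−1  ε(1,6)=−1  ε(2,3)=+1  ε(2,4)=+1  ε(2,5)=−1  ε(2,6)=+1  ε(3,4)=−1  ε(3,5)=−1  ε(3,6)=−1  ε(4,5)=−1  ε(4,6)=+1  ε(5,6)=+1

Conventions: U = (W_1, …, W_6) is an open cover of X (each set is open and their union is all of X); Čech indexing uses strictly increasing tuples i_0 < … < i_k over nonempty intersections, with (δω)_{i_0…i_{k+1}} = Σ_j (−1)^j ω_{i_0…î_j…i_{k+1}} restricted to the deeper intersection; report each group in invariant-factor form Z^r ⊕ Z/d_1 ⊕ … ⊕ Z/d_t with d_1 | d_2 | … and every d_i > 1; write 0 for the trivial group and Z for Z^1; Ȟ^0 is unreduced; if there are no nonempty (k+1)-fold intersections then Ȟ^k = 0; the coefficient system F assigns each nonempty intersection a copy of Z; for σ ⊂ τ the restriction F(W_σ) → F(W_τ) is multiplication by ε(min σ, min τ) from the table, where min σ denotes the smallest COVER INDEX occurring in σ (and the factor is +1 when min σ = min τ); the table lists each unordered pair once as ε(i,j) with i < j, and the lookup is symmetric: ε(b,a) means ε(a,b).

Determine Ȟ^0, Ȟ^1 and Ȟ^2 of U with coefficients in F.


nerve of the cover:
  W12={q15,q21,q32} W13={q1,q3,q15} W14={q3,q9,q12} W15={q2,q5,q8,q9} W16={q5,q19,q32} W23={q15,q26,q30} W24={q14,q25,q27} W25={q24,q25,q30} W26={q23,q27,q32} W34={q3,q11,q33} W35={q17,q22,q30} W36={q10,q17,q18,q33} W45={q4,q9,q25} W46={q6,q27,q33} W56={q5,q13,q17}
  W123={q15} W126={q32} W134={q3} W145={q9} W156={q5} W235={q30} W245={q25} W246={q27} W346={q33} W356={q17}
C dims 6,15,10; δ0: rk 6, SNF 1^5·2; δ1: rk 9, SNF 1^9
Ȟ^0 = (6 − 6) − 0 = 0, so Ȟ^0 ≅ 0
Ȟ^1 = (15 − 9) − 6 = 0 plus torsion [2], so Ȟ^1 ≅ Z/2
Ȟ^2 = (10 − 0) − 9 = 1, so Ȟ^2 ≅ Z

Ȟ^0 = 0,  Ȟ^1 = Z/2,  Ȟ^2 = Z


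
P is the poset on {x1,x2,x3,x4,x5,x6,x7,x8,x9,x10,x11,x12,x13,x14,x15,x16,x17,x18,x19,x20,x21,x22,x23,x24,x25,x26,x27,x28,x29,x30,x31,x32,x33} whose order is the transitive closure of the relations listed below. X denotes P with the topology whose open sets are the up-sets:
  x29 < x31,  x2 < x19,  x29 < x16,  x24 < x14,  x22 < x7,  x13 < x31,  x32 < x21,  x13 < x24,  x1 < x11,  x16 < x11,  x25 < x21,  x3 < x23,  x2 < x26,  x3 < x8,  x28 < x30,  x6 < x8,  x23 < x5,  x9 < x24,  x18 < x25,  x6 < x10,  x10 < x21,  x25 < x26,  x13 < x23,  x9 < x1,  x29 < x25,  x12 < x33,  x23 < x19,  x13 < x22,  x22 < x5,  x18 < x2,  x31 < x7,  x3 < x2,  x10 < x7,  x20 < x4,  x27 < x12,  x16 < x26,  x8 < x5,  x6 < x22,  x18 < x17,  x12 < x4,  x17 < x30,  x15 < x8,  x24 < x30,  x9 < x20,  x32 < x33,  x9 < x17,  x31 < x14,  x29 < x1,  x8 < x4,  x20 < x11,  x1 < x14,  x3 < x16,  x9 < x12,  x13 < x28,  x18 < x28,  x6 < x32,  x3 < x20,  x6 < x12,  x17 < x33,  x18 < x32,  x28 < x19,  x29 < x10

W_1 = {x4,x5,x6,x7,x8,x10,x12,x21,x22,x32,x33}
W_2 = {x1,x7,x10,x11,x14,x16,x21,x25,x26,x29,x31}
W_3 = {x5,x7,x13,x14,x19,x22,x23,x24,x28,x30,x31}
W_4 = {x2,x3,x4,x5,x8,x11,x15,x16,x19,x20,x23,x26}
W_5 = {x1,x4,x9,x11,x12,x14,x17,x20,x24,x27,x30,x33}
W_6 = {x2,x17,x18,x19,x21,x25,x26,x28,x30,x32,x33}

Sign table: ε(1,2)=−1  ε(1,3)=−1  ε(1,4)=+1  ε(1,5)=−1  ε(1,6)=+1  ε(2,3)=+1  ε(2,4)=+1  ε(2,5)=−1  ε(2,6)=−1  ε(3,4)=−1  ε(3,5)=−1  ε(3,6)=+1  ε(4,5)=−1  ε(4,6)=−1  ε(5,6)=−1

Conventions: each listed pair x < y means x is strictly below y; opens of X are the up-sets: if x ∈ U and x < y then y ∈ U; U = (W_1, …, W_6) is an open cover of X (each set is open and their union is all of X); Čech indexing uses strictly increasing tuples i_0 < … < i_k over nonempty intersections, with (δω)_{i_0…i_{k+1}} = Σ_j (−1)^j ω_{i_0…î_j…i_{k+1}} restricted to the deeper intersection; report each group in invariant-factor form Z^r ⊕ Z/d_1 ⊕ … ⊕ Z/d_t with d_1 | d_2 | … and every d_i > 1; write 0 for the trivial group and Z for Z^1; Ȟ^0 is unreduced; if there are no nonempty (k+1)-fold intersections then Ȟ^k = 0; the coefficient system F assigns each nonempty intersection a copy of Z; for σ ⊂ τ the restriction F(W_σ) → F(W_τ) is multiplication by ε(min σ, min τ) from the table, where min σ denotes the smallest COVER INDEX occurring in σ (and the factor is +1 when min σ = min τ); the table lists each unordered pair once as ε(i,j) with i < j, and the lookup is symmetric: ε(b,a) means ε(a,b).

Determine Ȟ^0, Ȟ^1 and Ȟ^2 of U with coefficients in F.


cover nerve:
  W12={x7,x10,x21} W13={x5,x7,x22} W14={x4,x5,x8} W15={x4,x12,x33} W16={x21,x32,x33} W23={x7,x14,x31} W24={x11,x16,x26} W25={x1,x11,x14} W26={x21,x25,x26} W34={x5,x19,x23} W35={x14,x24,x30} W36={x19,x28,x30} W45={x4,x11,x20} W46={x2,x19,x26} W56={x17,x30,x33}
  W123={x7} W126={x21} W134={x5} W145={x4} W156={x33} W235={x14} W245={x11} W246={x26} W346={x19} W356={x30}
C dims 6,15,10; δ0: rk 6, SNF 1^5·2; δ1: rk 9, SNF 1^9
Ȟ^0: (6−6)−0=0 ⇒ 0
Ȟ^1: (15−9)−6=0 plus torsion [2] ⇒ Z/2
Ȟ^2: (10−0)−9=1 ⇒ Z

Ȟ^0 ≅ 0, Ȟ^1 ≅ Z/2, Ȟ^2 ≅ Z


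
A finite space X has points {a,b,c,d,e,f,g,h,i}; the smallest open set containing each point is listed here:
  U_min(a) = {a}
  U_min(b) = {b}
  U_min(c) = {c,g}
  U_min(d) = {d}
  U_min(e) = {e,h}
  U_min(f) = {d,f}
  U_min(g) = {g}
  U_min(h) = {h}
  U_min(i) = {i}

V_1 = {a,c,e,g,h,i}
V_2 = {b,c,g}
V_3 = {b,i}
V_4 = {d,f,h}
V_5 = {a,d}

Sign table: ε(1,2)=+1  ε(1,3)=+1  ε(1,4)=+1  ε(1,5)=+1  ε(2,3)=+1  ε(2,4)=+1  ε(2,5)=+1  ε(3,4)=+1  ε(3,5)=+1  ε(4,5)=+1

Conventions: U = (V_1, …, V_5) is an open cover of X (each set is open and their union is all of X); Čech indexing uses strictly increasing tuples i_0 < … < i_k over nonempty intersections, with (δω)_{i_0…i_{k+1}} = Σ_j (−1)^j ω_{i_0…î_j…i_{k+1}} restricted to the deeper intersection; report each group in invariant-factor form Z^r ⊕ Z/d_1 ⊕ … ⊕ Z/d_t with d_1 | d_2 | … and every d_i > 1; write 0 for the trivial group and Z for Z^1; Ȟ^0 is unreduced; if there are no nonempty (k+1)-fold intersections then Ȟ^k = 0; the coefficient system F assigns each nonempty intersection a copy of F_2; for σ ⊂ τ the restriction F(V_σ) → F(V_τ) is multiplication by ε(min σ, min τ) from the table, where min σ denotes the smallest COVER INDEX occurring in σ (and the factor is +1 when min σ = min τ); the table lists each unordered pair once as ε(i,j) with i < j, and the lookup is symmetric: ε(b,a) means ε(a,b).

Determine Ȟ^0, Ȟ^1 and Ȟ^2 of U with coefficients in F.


Ȟ^0(U;F) ≅ Z/2, Ȟ^1(U;F) ≅ Z/2 ⊕ Z/2 and Ȟ^2(U;F) ≅ 0

cover nerve:
  V12={c,g} V13={i} V14={h} V15={a} V23={b} V45={d}
C dims 5,6; δ0: rk_F2 4
Ȟ^0: (5−4)−0=1 ⇒ Z/2
Ȟ^1: (6−0)−4=2 ⇒ Z/2 ⊕ Z/2
Ȟ^2: (0−0)−0=0 ⇒ 0


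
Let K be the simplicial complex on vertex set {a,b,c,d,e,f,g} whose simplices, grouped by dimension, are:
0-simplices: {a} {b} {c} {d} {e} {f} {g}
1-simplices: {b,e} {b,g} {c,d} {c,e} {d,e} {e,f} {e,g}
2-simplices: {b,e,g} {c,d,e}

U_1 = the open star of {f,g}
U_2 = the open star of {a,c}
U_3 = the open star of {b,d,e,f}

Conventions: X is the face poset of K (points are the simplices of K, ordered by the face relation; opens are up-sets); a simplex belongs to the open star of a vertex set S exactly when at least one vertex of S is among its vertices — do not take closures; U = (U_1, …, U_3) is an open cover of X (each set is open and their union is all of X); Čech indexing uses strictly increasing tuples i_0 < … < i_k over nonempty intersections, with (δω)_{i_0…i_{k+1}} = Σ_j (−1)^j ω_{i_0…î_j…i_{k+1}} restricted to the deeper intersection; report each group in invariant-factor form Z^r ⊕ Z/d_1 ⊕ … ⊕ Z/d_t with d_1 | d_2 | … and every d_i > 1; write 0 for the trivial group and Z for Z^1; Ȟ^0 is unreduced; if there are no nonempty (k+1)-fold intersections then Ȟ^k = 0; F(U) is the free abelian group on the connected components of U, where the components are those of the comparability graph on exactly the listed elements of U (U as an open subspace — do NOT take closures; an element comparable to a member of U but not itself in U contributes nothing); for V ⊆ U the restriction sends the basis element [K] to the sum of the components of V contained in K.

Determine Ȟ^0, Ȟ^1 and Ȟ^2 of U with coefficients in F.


Ȟ^0 ≅ Z^2, Ȟ^1 ≅ 0, Ȟ^2 ≅ 0

intersection data:
  U1={{f},{g},{b,g},{e,f},{e,g},{b,e,g}} U2={{a},{c},{c,d},{c,e},{c,d,e}} U3={{b},{d},{e},{f},{b,e},{b,g},{c,d},{c,e},{d,e},{e,f},{e,g},{b,e,g},{c,d,e}}
  U13={{f},{b,g},{e,f},{e,g},{b,e,g}} U23={{c,d},{c,e},{c,d,e}}
components per intersection:
  U1: {{f},{e,f}} {{g},{b,g},{e,g},{b,e,g}}
  U2: {{a}} {{c},{c,d},{c,e},{c,d,e}}
  U3: {{b},{d},{e},{f},{b,e},{b,g},{c,d},{c,e},{d,e},{e,f},{e,g},{b,e,g},{c,d,e}}
  U13: {{f},{e,f}} {{b,g},{e,g},{b,e,g}}
  U23: {{c,d},{c,e},{c,d,e}}
C dims 5,3; δ0: rk 3, SNF 1^3
Ȟ^0 = (5 − 3) − 0 = 2, so Ȟ^0 ≅ Z^2
Ȟ^1 = (3 − 0) − 3 = 0, so Ȟ^1 ≅ 0
Ȟ^2 = (0 − 0) − 0 = 0, so Ȟ^2 ≅ 0


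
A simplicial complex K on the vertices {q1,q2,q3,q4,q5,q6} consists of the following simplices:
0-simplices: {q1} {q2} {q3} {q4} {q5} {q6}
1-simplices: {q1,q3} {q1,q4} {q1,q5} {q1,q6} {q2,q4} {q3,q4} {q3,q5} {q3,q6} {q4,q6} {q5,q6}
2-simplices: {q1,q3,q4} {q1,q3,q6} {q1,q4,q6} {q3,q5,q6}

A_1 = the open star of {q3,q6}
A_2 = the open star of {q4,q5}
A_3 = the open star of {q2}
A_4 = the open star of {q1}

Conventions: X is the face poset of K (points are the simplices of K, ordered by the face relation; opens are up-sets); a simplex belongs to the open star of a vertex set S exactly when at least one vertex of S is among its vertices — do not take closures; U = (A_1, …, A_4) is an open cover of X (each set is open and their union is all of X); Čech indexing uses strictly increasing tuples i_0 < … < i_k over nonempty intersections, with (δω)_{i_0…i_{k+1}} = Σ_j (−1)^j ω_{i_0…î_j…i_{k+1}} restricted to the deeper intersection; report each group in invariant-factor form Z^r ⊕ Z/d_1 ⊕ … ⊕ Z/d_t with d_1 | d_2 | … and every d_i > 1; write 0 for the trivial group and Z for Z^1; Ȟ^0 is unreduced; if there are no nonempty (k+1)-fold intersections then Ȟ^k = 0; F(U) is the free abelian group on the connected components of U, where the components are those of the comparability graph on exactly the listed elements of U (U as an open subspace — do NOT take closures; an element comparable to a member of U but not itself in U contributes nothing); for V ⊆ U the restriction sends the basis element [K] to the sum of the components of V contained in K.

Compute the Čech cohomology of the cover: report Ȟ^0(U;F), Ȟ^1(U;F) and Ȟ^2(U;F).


nerve simplices:
  A1={{q3},{q6},{q1,q3},{q1,q6},{q3,q4},{q3,q5},{q3,q6},{q4,q6},{q5,q6},{q1,q3,q4},{q1,q3,q6},{q1,q4,q6},{q3,q5,q6}} A2={{q4},{q5},{q1,q4},{q1,q5},{q2,q4},{q3,q4},{q3,q5},{q4,q6},{q5,q6},{q1,q3,q4},{q1,q4,q6},{q3,q5,q6}} A3={{q2},{q2,q4}} A4={{q1},{q1,q3},{q1,q4},{q1,q5},{q1,q6},{q1,q3,q4},{q1,q3,q6},{q1,q4,q6}}
  A12={{q3,q4},{q3,q5},{q4,q6},{q5,q6},{q1,q3,q4},{q1,q4,q6},{q3,q5,q6}} A14={{q1,q3},{q1,q6},{q1,q3,q4},{q1,q3,q6},{q1,q4,q6}} A23={{q2,q4}} A24={{q1,q4},{q1,q5},{q1,q3,q4},{q1,q4,q6}}
  A124={{q1,q3,q4},{q1,q4,q6}}
components per intersection:
  A1: {{q3},{q6},{q1,q3},{q1,q6},{q3,q4},{q3,q5},{q3,q6},{q4,q6},{q5,q6},{q1,q3,q4},{q1,q3,q6},{q1,q4,q6},{q3,q5,q6}}
  A2: {{q4},{q1,q4},{q2,q4},{q3,q4},{q4,q6},{q1,q3,q4},{q1,q4,q6}} {{q5},{q1,q5},{q3,q5},{q5,q6},{q3,q5,q6}}
  A3: {{q2},{q2,q4}}
  A4: {{q1},{q1,q3},{q1,q4},{q1,q5},{q1,q6},{q1,q3,q4},{q1,q3,q6},{q1,q4,q6}}
  A12: {{q3,q4},{q1,q3,q4}} {{q3,q5},{q5,q6},{q3,q5,q6}} {{q4,q6},{q1,q4,q6}}
  A14: {{q1,q3},{q1,q6},{q1,q3,q4},{q1,q3,q6},{q1,q4,q6}}
  A23: {{q2,q4}}
  A24: {{q1,q4},{q1,q3,q4},{q1,q4,q6}} {{q1,q5}}
  A124: {{q1,q3,q4}} {{q1,q4,q6}}
C dims 5,7,2; δ0: rk 4, SNF 1^4; δ1: rk 2, SNF 1^2
degree 0: 5−4−0 = 1 → Ȟ^0 ≅ Z
degree 1: 7−2−4 = 1 → Ȟ^1 ≅ Z
degree 2: 2−0−2 = 0 → Ȟ^2 ≅ 0

Ȟ^0 = Z, Ȟ^1 = Z and Ȟ^2 = 0


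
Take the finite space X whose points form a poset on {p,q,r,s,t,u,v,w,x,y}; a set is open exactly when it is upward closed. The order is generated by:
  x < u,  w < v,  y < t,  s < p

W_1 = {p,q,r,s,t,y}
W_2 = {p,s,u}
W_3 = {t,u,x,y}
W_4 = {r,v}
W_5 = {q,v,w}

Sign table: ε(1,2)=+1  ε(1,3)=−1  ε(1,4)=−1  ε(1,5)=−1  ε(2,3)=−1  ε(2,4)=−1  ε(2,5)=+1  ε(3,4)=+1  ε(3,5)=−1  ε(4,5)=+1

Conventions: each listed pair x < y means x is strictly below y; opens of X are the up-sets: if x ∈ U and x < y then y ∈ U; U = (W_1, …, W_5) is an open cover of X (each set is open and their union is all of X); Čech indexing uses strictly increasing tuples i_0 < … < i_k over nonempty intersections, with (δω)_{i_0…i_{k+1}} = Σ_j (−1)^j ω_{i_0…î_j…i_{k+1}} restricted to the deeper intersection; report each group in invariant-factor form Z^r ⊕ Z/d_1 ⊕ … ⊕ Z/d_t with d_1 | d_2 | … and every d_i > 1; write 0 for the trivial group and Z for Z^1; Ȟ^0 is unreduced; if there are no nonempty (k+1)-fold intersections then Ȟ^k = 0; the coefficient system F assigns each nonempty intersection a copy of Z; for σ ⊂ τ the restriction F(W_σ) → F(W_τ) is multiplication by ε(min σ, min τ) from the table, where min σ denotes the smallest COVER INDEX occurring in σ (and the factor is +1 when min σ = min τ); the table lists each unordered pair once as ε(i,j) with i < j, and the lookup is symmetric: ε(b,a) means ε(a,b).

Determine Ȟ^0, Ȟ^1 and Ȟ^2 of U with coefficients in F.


Ȟ^0 = Z, Ȟ^1 = Z^2, Ȟ^2 = 0

nerve simplices:
  W12={p,s} W13={t,y} W14={r} W15={q} W23={u} W45={v}
C dims 5,6; δ0: rk 4, SNF 1^4
degree 0: 5−4−0 = 1 → Ȟ^0 ≅ Z
degree 1: 6−0−4 = 2 → Ȟ^1 ≅ Z^2
degree 2: 0−0−0 = 0 → Ȟ^2 ≅ 0


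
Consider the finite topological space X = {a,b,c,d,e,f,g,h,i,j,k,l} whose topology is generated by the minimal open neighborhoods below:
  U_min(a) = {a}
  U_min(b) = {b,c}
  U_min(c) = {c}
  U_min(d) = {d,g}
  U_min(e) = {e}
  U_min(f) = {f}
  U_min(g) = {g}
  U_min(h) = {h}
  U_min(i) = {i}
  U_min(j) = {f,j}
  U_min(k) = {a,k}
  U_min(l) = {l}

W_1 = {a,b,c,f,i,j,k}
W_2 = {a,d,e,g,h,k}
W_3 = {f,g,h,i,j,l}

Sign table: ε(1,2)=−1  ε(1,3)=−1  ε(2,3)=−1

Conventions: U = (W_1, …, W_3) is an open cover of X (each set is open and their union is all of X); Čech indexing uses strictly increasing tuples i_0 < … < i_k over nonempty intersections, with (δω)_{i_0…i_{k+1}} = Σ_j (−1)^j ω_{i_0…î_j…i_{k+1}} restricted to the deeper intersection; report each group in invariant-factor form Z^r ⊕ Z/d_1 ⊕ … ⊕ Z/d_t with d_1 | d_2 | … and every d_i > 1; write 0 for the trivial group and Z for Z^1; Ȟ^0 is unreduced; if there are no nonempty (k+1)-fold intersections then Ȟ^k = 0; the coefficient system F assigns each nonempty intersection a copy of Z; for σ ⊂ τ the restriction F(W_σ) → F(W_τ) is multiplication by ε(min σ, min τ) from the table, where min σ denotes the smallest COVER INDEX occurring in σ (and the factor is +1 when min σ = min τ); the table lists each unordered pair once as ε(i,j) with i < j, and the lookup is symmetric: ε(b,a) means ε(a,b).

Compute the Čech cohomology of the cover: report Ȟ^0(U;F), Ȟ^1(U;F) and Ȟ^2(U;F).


nonempty overlaps:
  W12={a,k} W13={f,i,j} W23={g,h}
C dims 3,3; δ0: rk 3, SNF 1^2·2
degree 0: 3−3−0 = 0 → Ȟ^0 ≅ 0
degree 1: 3−0−3 = 0 plus torsion [2] → Ȟ^1 ≅ Z/2
degree 2: 0−0−0 = 0 → Ȟ^2 ≅ 0

Ȟ^0 ≅ 0, Ȟ^1 ≅ Z/2 and Ȟ^2 ≅ 0


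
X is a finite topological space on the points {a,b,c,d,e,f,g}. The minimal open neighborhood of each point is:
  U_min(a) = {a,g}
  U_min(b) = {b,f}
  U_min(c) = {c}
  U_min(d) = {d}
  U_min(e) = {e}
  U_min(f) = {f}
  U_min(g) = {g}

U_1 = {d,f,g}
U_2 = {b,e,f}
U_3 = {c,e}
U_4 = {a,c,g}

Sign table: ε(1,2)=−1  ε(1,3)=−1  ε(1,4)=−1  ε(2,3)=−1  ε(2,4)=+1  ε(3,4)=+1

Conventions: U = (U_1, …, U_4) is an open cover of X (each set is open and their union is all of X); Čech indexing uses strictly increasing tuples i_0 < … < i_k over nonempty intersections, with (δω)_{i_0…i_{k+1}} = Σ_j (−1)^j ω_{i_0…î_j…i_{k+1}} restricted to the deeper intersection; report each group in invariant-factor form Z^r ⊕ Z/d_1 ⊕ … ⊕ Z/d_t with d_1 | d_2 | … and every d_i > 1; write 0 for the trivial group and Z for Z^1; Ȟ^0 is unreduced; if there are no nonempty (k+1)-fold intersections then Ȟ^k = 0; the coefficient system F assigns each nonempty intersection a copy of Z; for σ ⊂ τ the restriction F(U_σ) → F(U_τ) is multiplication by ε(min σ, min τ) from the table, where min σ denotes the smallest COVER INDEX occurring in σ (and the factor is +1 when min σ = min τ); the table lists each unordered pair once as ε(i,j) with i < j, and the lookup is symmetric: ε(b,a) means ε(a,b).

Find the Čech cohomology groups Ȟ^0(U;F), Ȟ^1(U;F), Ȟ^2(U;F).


Ȟ^0(U;F) ≅ 0, Ȟ^1(U;F) ≅ Z/2 and Ȟ^2(U;F) ≅ 0

nerve simplices:
  U12={f} U14={g} U23={e} U34={c}
C dims 4,4; δ0: rk 4, SNF 1^3·2
degree 0: 4−4−0 = 0 → Ȟ^0 ≅ 0
degree 1: 4−0−4 = 0 plus torsion [2] → Ȟ^1 ≅ Z/2
degree 2: 0−0−0 = 0 → Ȟ^2 ≅ 0


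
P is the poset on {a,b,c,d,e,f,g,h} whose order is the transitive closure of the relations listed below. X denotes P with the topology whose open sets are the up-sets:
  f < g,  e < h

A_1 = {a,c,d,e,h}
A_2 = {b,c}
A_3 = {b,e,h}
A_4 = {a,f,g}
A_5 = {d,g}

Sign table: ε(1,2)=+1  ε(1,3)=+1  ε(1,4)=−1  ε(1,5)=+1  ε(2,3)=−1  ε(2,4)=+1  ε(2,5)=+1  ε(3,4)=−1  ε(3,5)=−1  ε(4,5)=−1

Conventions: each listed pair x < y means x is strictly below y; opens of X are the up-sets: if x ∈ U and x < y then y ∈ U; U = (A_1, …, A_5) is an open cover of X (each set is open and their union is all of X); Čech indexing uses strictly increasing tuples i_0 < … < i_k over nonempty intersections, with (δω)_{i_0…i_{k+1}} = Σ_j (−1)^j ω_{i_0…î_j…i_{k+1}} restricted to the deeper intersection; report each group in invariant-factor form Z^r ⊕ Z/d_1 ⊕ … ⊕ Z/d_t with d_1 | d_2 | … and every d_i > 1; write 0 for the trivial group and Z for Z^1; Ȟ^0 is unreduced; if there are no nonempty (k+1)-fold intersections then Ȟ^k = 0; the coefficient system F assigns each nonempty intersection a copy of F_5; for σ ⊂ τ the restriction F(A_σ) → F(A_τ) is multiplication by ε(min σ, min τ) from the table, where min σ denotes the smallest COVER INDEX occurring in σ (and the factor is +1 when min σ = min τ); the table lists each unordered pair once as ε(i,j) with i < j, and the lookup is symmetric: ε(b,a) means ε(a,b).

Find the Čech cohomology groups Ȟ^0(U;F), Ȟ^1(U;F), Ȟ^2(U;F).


Ȟ^0(U;F) ≅ 0, Ȟ^1(U;F) ≅ Z/5, Ȟ^2(U;F) ≅ 0

nerve of the cover:
  A12={c} A13={e,h} A14={a} A15={d} A23={b} A45={g}
C dims 5,6; δ0: rk_F5 5
Ȟ^0 = (5 − 5) − 0 = 0, so Ȟ^0 ≅ 0
Ȟ^1 = (6 − 0) − 5 = 1, so Ȟ^1 ≅ Z/5
Ȟ^2 = (0 − 0) − 0 = 0, so Ȟ^2 ≅ 0


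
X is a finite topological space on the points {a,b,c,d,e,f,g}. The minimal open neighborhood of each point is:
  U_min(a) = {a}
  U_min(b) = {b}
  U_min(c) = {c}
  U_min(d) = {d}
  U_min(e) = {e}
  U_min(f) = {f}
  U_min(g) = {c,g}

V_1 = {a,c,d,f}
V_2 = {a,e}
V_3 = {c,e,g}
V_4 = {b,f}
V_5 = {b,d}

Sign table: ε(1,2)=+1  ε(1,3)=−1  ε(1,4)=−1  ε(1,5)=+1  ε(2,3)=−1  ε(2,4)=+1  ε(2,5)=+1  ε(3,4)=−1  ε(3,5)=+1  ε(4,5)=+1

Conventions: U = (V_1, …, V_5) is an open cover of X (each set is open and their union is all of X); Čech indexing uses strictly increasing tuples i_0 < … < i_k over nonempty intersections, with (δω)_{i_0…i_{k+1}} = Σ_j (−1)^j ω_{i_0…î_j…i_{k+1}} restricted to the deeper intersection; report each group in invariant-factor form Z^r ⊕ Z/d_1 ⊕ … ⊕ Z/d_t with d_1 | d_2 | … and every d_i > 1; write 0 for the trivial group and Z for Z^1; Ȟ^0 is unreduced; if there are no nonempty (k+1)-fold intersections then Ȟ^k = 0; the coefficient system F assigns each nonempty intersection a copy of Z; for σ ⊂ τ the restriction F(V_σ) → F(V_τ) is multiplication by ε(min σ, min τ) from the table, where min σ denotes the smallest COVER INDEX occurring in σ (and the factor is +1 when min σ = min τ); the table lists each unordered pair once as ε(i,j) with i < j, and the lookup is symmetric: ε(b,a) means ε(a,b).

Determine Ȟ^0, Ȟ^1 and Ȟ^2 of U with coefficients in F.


Ȟ^0(U;F) ≅ 0; Ȟ^1(U;F) ≅ Z ⊕ Z/2; Ȟ^2(U;F) ≅ 0

nonempty overlaps:
  V12={a} V13={c} V14={f} V15={d} V23={e} V45={b}
C dims 5,6; δ0: rk 5, SNF 1^4·2
degree 0: 5−5−0 = 0 → Ȟ^0 ≅ 0
degree 1: 6−0−5 = 1 plus torsion [2] → Ȟ^1 ≅ Z ⊕ Z/2
degree 2: 0−0−0 = 0 → Ȟ^2 ≅ 0


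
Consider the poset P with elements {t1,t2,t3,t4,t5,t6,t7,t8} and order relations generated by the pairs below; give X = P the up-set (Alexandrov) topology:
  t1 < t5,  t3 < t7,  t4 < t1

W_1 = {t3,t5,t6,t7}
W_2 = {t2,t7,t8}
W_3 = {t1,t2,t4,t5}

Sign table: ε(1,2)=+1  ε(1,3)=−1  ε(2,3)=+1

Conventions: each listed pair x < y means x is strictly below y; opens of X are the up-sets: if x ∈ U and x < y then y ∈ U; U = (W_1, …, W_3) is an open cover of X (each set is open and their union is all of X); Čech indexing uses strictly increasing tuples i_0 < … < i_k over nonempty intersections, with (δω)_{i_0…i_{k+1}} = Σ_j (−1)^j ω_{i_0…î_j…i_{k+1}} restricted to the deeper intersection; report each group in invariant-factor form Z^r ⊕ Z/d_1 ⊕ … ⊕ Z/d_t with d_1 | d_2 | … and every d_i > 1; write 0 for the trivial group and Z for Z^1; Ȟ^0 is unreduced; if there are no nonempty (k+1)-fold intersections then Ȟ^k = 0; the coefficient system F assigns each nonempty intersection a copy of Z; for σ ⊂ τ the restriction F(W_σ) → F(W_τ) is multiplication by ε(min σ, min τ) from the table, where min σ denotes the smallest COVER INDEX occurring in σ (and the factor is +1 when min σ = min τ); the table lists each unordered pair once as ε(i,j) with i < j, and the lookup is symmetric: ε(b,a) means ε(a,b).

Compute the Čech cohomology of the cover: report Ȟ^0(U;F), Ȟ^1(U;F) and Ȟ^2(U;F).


Ȟ^0 ≅ 0, Ȟ^1 ≅ Z/2, Ȟ^2 ≅ 0

nerve simplices:
  W12={t7} W13={t5} W23={t2}
C dims 3,3; δ0: rk 3, SNF 1^2·2
degree 0: 3−3−0 = 0 → Ȟ^0 ≅ 0
degree 1: 3−0−3 = 0 plus torsion [2] → Ȟ^1 ≅ Z/2
degree 2: 0−0−0 = 0 → Ȟ^2 ≅ 0


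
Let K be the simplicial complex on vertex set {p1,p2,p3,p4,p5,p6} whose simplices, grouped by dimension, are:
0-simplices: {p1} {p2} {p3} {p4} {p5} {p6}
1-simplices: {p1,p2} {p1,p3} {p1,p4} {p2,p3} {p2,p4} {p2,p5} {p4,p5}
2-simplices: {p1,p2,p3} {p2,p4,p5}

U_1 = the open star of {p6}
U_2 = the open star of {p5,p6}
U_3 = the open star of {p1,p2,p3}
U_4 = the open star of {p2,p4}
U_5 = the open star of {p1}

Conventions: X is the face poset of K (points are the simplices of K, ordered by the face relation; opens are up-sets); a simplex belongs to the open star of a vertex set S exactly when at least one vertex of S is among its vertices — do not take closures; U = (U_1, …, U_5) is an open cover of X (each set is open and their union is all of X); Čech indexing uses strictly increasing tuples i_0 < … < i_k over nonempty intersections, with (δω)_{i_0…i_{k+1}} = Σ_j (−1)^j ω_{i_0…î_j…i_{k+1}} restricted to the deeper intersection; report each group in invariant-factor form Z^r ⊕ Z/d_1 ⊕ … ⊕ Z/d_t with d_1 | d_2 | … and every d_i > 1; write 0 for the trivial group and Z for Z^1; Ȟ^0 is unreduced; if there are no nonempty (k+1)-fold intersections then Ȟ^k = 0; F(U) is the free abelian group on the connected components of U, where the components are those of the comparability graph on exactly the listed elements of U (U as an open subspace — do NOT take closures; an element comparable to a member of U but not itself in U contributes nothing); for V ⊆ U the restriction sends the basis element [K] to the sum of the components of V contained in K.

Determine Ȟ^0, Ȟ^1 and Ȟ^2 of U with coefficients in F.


cover nerve:
  U1={{p6}} U2={{p5},{p6},{p2,p5},{p4,p5},{p2,p4,p5}} U3={{p1},{p2},{p3},{p1,p2},{p1,p3},{p1,p4},{p2,p3},{p2,p4},{p2,p5},{p1,p2,p3},{p2,p4,p5}} U4={{p2},{p4},{p1,p2},{p1,p4},{p2,p3},{p2,p4},{p2,p5},{p4,p5},{p1,p2,p3},{p2,p4,p5}} U5={{p1},{p1,p2},{p1,p3},{p1,p4},{p1,p2,p3}}
  U12={{p6}} U23={{p2,p5},{p2,p4,p5}} U24={{p2,p5},{p4,p5},{p2,p4,p5}} U34={{p2},{p1,p2},{p1,p4},{p2,p3},{p2,p4},{p2,p5},{p1,p2,p3},{p2,p4,p5}} U35={{p1},{p1,p2},{p1,p3},{p1,p4},{p1,p2,p3}} U45={{p1,p2},{p1,p4},{p1,p2,p3}}
  U234={{p2,p5},{p2,p4,p5}} U345={{p1,p2},{p1,p4},{p1,p2,p3}}
components per intersection:
  U1: {{p6}}
  U2: {{p5},{p2,p5},{p4,p5},{p2,p4,p5}} {{p6}}
  U3: {{p1},{p2},{p3},{p1,p2},{p1,p3},{p1,p4},{p2,p3},{p2,p4},{p2,p5},{p1,p2,p3},{p2,p4,p5}}
  U4: {{p2},{p4},{p1,p2},{p1,p4},{p2,p3},{p2,p4},{p2,p5},{p4,p5},{p1,p2,p3},{p2,p4,p5}}
  U5: {{p1},{p1,p2},{p1,p3},{p1,p4},{p1,p2,p3}}
  U12: {{p6}}
  U23: {{p2,p5},{p2,p4,p5}}
  U24: {{p2,p5},{p4,p5},{p2,p4,p5}}
  U34: {{p2},{p1,p2},{p2,p3},{p2,p4},{p2,p5},{p1,p2,p3},{p2,p4,p5}} {{p1,p4}}
  U35: {{p1},{p1,p2},{p1,p3},{p1,p4},{p1,p2,p3}}
  U45: {{p1,p2},{p1,p2,p3}} {{p1,p4}}
  U234: {{p2,p5},{p2,p4,p5}}
  U345: {{p1,p2},{p1,p2,p3}} {{p1,p4}}
C dims 6,8,3; δ0: rk 4, SNF 1^4; δ1: rk 3, SNF 1^3
Ȟ^0: (6−4)−0=2 ⇒ Z^2
Ȟ^1: (8−3)−4=1 ⇒ Z
Ȟ^2: (3−0)−3=0 ⇒ 0

Ȟ^0(U;F) ≅ Z^2, Ȟ^1(U;F) ≅ Z, Ȟ^2(U;F) ≅ 0


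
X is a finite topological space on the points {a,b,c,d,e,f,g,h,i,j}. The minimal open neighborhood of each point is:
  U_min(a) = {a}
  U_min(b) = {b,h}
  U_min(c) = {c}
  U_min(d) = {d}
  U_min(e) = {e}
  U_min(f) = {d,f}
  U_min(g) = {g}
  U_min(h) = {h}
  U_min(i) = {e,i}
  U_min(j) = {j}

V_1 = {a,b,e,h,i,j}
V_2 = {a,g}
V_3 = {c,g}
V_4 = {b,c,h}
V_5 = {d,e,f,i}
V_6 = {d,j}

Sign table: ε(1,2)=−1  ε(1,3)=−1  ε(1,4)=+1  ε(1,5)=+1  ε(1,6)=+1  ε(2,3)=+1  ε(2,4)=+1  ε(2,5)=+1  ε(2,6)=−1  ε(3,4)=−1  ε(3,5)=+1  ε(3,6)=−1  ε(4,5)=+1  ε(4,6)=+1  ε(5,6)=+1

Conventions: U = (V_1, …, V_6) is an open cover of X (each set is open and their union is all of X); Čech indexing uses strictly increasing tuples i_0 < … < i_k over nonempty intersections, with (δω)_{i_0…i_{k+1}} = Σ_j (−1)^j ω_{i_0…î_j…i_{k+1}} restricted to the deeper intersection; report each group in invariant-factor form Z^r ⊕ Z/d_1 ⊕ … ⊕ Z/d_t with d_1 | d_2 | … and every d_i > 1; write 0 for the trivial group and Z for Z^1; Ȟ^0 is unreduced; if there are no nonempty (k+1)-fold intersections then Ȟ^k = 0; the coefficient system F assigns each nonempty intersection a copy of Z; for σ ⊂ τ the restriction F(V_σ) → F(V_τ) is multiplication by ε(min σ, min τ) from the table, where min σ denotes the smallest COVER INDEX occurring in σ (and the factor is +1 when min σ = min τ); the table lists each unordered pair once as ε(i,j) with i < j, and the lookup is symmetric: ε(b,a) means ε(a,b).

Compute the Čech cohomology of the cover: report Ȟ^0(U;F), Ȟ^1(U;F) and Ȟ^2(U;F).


Ȟ^0(U;F) ≅ Z, Ȟ^1(U;F) ≅ Z^2 and Ȟ^2(U;F) ≅ 0

nerve simplices:
  V12={a} V14={b,h} V15={e,i} V16={j} V23={g} V34={c} V56={d}
C dims 6,7; δ0: rk 5, SNF 1^5
degree 0: 6−5−0 = 1 → Ȟ^0 ≅ Z
degree 1: 7−0−5 = 2 → Ȟ^1 ≅ Z^2
degree 2: 0−0−0 = 0 → Ȟ^2 ≅ 0


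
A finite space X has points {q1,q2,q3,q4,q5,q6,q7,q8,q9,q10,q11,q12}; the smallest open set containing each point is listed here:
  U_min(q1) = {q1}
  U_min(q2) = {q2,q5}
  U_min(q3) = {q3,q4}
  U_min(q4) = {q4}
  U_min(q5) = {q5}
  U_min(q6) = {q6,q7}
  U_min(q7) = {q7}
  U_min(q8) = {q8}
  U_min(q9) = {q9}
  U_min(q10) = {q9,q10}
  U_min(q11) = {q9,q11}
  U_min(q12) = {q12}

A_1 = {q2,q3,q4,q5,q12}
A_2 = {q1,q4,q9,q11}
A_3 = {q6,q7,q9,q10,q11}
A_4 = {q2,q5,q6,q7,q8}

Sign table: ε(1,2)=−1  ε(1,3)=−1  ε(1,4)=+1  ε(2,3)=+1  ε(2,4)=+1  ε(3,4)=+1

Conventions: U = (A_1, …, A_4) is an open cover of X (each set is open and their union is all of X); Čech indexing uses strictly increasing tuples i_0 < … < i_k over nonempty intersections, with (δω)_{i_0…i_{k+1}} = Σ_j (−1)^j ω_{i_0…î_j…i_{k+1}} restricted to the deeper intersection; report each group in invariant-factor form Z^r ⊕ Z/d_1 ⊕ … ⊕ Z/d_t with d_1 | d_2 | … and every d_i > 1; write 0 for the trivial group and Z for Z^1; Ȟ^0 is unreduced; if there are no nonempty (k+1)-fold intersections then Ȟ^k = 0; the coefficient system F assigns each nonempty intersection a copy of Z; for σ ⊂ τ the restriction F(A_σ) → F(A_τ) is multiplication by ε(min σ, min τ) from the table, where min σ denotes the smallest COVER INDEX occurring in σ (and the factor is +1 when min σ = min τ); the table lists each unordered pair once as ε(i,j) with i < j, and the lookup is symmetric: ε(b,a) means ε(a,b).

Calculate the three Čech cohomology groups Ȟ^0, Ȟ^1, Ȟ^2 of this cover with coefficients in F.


nerve of the cover:
  A12={q4} A14={q2,q5} A23={q9,q11} A34={q6,q7}
C dims 4,4; δ0: rk 4, SNF 1^3·2
Ȟ^0 = (4 − 4) − 0 = 0, so Ȟ^0 ≅ 0
Ȟ^1 = (4 − 0) − 4 = 0 plus torsion [2], so Ȟ^1 ≅ Z/2
Ȟ^2 = (0 − 0) − 0 = 0, so Ȟ^2 ≅ 0

Ȟ^0 = 0, Ȟ^1 = Z/2, Ȟ^2 = 0


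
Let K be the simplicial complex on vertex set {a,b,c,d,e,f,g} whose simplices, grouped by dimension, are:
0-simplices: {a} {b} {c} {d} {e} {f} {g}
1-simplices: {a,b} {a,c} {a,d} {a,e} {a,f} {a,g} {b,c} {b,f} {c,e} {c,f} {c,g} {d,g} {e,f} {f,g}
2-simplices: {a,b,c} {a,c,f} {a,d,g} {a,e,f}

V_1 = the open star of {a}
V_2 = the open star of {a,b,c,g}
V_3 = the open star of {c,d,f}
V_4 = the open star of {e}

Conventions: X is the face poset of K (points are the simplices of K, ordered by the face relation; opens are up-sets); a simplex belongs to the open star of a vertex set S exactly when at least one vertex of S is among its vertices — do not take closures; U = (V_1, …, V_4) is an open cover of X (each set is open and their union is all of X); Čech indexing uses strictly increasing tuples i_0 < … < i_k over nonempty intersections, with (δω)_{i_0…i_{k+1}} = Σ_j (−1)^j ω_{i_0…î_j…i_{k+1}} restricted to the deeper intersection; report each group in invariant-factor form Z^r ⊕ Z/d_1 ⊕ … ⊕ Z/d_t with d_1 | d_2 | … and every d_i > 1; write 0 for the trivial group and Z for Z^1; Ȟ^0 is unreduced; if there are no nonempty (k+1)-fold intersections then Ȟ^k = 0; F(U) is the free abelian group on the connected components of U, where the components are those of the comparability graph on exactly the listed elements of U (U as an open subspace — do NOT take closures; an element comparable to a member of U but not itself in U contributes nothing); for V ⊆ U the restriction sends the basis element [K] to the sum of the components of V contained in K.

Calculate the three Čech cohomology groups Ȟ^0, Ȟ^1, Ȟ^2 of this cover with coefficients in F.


nerve simplices:
  V1={{a},{a,b},{a,c},{a,d},{a,e},{a,f},{a,g},{a,b,c},{a,c,f},{a,d,g},{a,e,f}} V2={{a},{b},{c},{g},{a,b},{a,c},{a,d},{a,e},{a,f},{a,g},{b,c},{b,f},{c,e},{c,f},{c,g},{d,g},{f,g},{a,b,c},{a,c,f},{a,d,g},{a,e,f}} V3={{c},{d},{f},{a,c},{a,d},{a,f},{b,c},{b,f},{c,e},{c,f},{c,g},{d,g},{e,f},{f,g},{a,b,c},{a,c,f},{a,d,g},{a,e,f}} V4={{e},{a,e},{c,e},{e,f},{a,e,f}}
  V12={{a},{a,b},{a,c},{a,d},{a,e},{a,f},{a,g},{a,b,c},{a,c,f},{a,d,g},{a,e,f}} V13={{a,c},{a,d},{a,f},{a,b,c},{a,c,f},{a,d,g},{a,e,f}} V14={{a,e},{a,e,f}} V23={{c},{a,c},{a,d},{a,f},{b,c},{b,f},{c,e},{c,f},{c,g},{d,g},{f,g},{a,b,c},{a,c,f},{a,d,g},{a,e,f}} V24={{a,e},{c,e},{a,e,f}} V34={{c,e},{e,f},{a,e,f}}
  V123={{a,c},{a,d},{a,f},{a,b,c},{a,c,f},{a,d,g},{a,e,f}} V124={{a,e},{a,e,f}} V134={{a,e,f}} V234={{c,e},{a,e,f}}
  V1234={{a,e,f}}
components per intersection:
  V1: {{a},{a,b},{a,c},{a,d},{a,e},{a,f},{a,g},{a,b,c},{a,c,f},{a,d,g},{a,e,f}}
  V2: {{a},{b},{c},{g},{a,b},{a,c},{a,d},{a,e},{a,f},{a,g},{b,c},{b,f},{c,e},{c,f},{c,g},{d,g},{f,g},{a,b,c},{a,c,f},{a,d,g},{a,e,f}}
  V3: {{c},{f},{a,c},{a,f},{b,c},{b,f},{c,e},{c,f},{c,g},{e,f},{f,g},{a,b,c},{a,c,f},{a,e,f}} {{d},{a,d},{d,g},{a,d,g}}
  V4: {{e},{a,e},{c,e},{e,f},{a,e,f}}
  V12: {{a},{a,b},{a,c},{a,d},{a,e},{a,f},{a,g},{a,b,c},{a,c,f},{a,d,g},{a,e,f}}
  V13: {{a,c},{a,f},{a,b,c},{a,c,f},{a,e,f}} {{a,d},{a,d,g}}
  V14: {{a,e},{a,e,f}}
  V23: {{c},{a,c},{a,f},{b,c},{c,e},{c,f},{c,g},{a,b,c},{a,c,f},{a,e,f}} {{a,d},{d,g},{a,d,g}} {{b,f}} {{f,g}}
  V24: {{a,e},{a,e,f}} {{c,e}}
  V34: {{c,e}} {{e,f},{a,e,f}}
  V123: {{a,c},{a,f},{a,b,c},{a,c,f},{a,e,f}} {{a,d},{a,d,g}}
  V124: {{a,e},{a,e,f}}
  V134: {{a,e,f}}
  V234: {{c,e}} {{a,e,f}}
  V1234: {{a,e,f}}
C dims 5,12,6,1; δ0: rk 4, SNF 1^4; δ1: rk 5, SNF 1^5; δ2: rk 1, SNF 1^1
degree 0: 5−4−0 = 1 → Ȟ^0 ≅ Z
degree 1: 12−5−4 = 3 → Ȟ^1 ≅ Z^3
degree 2: 6−1−5 = 0 → Ȟ^2 ≅ 0

Ȟ^0(U;F) ≅ Z; Ȟ^1(U;F) ≅ Z^3; Ȟ^2(U;F) ≅ 0
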